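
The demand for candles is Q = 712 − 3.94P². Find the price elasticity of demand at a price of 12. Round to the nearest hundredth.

-7.85

At P = 12, Q = 144.64.
dQ/dP = −2·3.94·P = −94.56.
Point elasticity E = (dQ/dP)·(P/Q) = -94.56 × 12/144.64 ≈ -7.85.
|E| > 1, so demand is elastic at this price.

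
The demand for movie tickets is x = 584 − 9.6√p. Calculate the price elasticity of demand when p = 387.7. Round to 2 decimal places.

At p = 387.7, x = 394.975.
dx/dp = −9.6/(2√p) = −9.6/(2·19.6901).
Point elasticity E = (dx/dp)·(p/x) = -0.2438 × 387.7/394.975 ≈ -0.24.
|E| < 1, so demand is inelastic at this price.

-0.24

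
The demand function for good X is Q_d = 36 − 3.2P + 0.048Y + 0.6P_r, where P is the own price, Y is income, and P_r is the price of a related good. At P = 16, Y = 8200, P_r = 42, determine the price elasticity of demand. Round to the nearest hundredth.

At the given point, Q_d = 36 − 3.2(16) + 0.048(8200) + 0.6(42) = 36 − 51.2 + 393.6 + 25.2 = 403.6.
∂Q_d/∂P = −3.2, so E_p = (−3.2)·(16/403.6) ≈ -0.13.
|E_p| < 1: demand is inelastic.

-0.13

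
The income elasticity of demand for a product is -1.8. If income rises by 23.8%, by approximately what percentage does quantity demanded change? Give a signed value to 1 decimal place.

-42.8

%ΔQ ≈ E × %ΔI = (-1.8) × (23.8%) ≈ -42.8%.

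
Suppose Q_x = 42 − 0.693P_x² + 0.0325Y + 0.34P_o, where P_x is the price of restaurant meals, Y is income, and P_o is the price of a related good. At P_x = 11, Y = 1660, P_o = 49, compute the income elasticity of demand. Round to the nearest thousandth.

First evaluate Q_x: 42 − 0.693(11)² + 0.0325(1660) + 0.34(49) = 42 − 83.853 + 53.95 + 16.66 = 28.757.
∂Q_x/∂Y = +0.0325, so E_I = 0.0325·(1660/28.757) ≈ 1.876.
E_I > 1: normal good (luxury).

1.876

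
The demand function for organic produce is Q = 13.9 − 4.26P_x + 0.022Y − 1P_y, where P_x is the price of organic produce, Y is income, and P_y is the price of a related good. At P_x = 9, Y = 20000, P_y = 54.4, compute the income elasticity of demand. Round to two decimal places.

First evaluate Q: 13.9 − 4.26(9) + 0.022(20000) − 1(54.4) = 13.9 − 38.34 + 440 − 54.4 = 361.16.
∂Q/∂Y = +0.022, so E_I = 0.022·(20000/361.16) ≈ 1.22.
E_I > 1: normal good (luxury).

1.22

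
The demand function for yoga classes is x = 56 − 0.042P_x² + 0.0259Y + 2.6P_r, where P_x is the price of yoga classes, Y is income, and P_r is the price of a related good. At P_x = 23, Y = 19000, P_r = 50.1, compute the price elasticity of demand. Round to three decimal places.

x = 56 − 0.042(23)² + 0.0259(19000) + 2.6(50.1) = 56 − 22.218 + 492.1 + 130.26 = 656.142.
∂x/∂P_x = −2·0.042·P_x = -1.932, so E_p = -1.932·(23/656.142) ≈ -0.068.
|E_p| < 1: demand is inelastic.

-0.068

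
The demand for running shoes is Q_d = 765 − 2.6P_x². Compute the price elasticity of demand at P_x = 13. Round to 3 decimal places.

At P_x = 13, Q_d = 325.6.
dQ_d/dP_x = −2·2.6·P_x = −67.6.
Point elasticity E = (dQ_d/dP_x)·(P_x/Q_d) = -67.6 × 13/325.6 ≈ -2.699.
|E| > 1, so demand is elastic at this price.

-2.699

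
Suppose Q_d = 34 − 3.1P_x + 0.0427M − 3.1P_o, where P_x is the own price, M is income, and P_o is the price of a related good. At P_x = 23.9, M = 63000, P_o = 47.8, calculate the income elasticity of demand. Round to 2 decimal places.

1.08

Q_d = 34 − 3.1(23.9) + 0.0427(63000) − 3.1(47.8) = 34 − 74.09 + 2690.1 − 148.18 = 2501.83.
∂Q_d/∂M = +0.0427, so E_I = 0.0427·(63000/2501.83) ≈ 1.08.
E_I > 1: normal good (luxury).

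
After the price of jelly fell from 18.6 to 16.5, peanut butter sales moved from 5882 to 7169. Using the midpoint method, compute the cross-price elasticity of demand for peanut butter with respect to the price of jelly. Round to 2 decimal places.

%ΔQ_x = (7169 − 5882)/[(5882+7169)/2] = 1287/6525.5 ≈ 0.1972.
%ΔP_y = (16.5 − 18.6)/[(18.6+16.5)/2] ≈ -0.1197.
E_xy = 0.1972/-0.1197 ≈ -1.65.
E_xy < 0, so peanut butter and jelly are complements.

-1.65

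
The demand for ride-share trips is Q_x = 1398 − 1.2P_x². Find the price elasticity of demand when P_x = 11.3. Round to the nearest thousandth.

At P_x = 11.3, Q_x = 1244.772.
dQ_x/dP_x = −2·1.2·P_x = −27.12.
Point elasticity E = (dQ_x/dP_x)·(P_x/Q_x) = -27.12 × 11.3/1244.772 ≈ -0.246.
|E| < 1, so demand is inelastic at this price.

-0.246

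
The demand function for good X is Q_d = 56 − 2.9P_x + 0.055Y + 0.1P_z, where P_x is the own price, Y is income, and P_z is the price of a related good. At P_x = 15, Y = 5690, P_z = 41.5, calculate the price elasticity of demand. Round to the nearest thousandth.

Evaluating quantity at (P_x, Y, P_z) gives Q_d = 56 − 2.9(15) + 0.055(5690) + 0.1(41.5) = 56 − 43.5 + 312.95 + 4.15 = 329.6.
∂Q_d/∂P_x = −2.9, so E_p = (−2.9)·(15/329.6) ≈ -0.132.
|E_p| < 1: demand is inelastic.

-0.132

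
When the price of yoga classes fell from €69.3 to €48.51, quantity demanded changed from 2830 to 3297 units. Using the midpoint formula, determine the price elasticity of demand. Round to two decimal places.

-0.43

%Δq = (3297 − 2830)/[(2830 + 3297)/2] = 467/3063.5 ≈ 0.1524.
%ΔP = (48.51 − 69.3)/[(69.3 + 48.51)/2] = -20.79/58.905 ≈ -0.3529.
Arc elasticity E = %Δq/%ΔP ≈ 0.1524/-0.3529 ≈ -0.43.
|E| < 1: demand is inelastic over this range.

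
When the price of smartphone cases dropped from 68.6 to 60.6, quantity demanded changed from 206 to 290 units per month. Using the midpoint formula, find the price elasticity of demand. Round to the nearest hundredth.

-2.74

%Δq = (290 − 206)/[(206 + 290)/2] = 84/248 ≈ 0.3387.
%Δp = (60.6 − 68.6)/[(68.6 + 60.6)/2] = -8/64.6 ≈ -0.1238.
Arc elasticity E = %Δq/%Δp ≈ 0.3387/-0.1238 ≈ -2.74.
|E| > 1: demand is elastic over this range.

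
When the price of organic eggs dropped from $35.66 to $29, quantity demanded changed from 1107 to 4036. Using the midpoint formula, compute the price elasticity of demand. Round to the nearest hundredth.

-5.53

%ΔQ = (4036 − 1107)/[(1107 + 4036)/2] = 2929/2571.5 ≈ 1.1390.
%Δp = (29 − 35.66)/[(35.66 + 29)/2] = -6.66/32.33 ≈ -0.2060.
Arc elasticity E = %ΔQ/%Δp ≈ 1.1390/-0.2060 ≈ -5.53.
|E| > 1: demand is elastic over this range.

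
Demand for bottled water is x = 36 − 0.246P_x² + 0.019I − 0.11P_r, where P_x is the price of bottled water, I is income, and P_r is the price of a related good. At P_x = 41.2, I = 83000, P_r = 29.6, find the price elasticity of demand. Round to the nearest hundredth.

-0.70

x = 36 − 0.246(41.2)² + 0.019(83000) − 0.11(29.6) = 36 − 417.5702 + 1577 − 3.256 = 1192.1738.
∂x/∂P_x = −2·0.246·P_x = -20.2704, so E_p = -20.2704·(41.2/1192.1738) ≈ -0.70.
|E_p| < 1: demand is inelastic.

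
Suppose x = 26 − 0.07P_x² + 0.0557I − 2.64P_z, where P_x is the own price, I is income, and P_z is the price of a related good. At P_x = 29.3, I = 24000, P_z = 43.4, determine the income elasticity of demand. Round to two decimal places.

x = 26 − 0.07(29.3)² + 0.0557(24000) − 2.64(43.4) = 26 − 60.0943 + 1336.8 − 114.576 = 1188.1297.
∂x/∂I = +0.0557, so E_I = 0.0557·(24000/1188.1297) ≈ 1.13.
E_I > 1: normal good (luxury).

1.13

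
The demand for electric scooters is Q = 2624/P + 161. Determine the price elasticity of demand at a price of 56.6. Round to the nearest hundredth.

-0.22

At P = 56.6, Q = 207.3604.
dQ/dP = −2624/P² = −0.8191.
Point elasticity E = (dQ/dP)·(P/Q) = -0.8191 × 56.6/207.3604 ≈ -0.22.
|E| < 1, so demand is inelastic at this price.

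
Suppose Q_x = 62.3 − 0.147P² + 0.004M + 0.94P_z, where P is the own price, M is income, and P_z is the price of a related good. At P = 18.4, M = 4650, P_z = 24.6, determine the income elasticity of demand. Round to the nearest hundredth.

At the given point, Q_x = 62.3 − 0.147(18.4)² + 0.004(4650) + 0.94(24.6) = 62.3 − 49.7683 + 18.6 + 23.124 = 54.2557.
∂Q_x/∂M = +0.004, so E_I = 0.004·(4650/54.2557) ≈ 0.34.
E_I ∈ (0,1): normal good (necessity).

0.34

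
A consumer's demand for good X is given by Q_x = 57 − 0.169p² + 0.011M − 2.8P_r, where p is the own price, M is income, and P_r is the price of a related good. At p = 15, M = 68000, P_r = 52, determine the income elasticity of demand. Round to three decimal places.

Substituting, Q_x = 57 − 0.169(15)² + 0.011(68000) − 2.8(52) = 57 − 38.025 + 748 − 145.6 = 621.375.
∂Q_x/∂M = +0.011, so E_I = 0.011·(68000/621.375) ≈ 1.204.
E_I > 1: normal good (luxury).

1.204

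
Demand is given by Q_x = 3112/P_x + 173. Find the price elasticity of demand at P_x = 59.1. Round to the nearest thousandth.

At P_x = 59.1, Q_x = 225.6565.
dQ_x/dP_x = −3112/P_x² = −0.891.
Point elasticity E = (dQ_x/dP_x)·(P_x/Q_x) = -0.891 × 59.1/225.6565 ≈ -0.233.
|E| < 1, so demand is inelastic at this price.

-0.233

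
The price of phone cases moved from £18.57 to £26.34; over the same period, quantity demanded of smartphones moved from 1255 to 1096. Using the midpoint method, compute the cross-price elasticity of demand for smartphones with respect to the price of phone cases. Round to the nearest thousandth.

-0.391

%ΔQ_x = (1096 − 1255)/[(1255+1096)/2] = -159/1175.5 ≈ -0.1353.
%ΔP_y = (26.34 − 18.57)/[(18.57+26.34)/2] ≈ 0.3460.
E_xy = -0.1353/0.3460 ≈ -0.391.
E_xy < 0, so smartphones and phone cases are complements.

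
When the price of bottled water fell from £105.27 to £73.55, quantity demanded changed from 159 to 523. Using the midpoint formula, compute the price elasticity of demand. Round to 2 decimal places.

%Δq = (523 − 159)/[(159 + 523)/2] = 364/341 ≈ 1.0674.
%Δp = (73.55 − 105.27)/[(105.27 + 73.55)/2] = -31.72/89.41 ≈ -0.3548.
Arc elasticity E = %Δq/%Δp ≈ 1.0674/-0.3548 ≈ -3.01.
|E| > 1: demand is elastic over this range.

-3.01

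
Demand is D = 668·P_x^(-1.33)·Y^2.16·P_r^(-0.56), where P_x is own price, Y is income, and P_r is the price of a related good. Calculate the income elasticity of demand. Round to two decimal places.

For a Cobb–Douglas (constant-elasticity) form D = A·Y^α·…, the elasticity with respect to Y equals the exponent α at every point.
Here the exponent on Y is 2.16, so the income elasticity of demand is 2.16.

2.16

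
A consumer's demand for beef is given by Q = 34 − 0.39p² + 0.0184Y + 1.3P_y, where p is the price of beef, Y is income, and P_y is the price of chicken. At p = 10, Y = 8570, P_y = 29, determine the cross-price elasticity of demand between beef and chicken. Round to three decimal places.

0.198

Q = 34 − 0.39(10)² + 0.0184(8570) + 1.3(29) = 34 − 39 + 157.688 + 37.7 = 190.388.
∂Q/∂P_y = +1.3, so E_xy = 1.3·(29/190.388) ≈ 0.198.
E_xy > 0: the goods are substitutes.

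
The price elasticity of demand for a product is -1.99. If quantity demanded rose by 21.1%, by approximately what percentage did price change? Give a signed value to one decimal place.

-10.6

%ΔQ ≈ E × %ΔP ⇒ %ΔP = %ΔQ / E = (21.1%)/(-1.99) ≈ -10.6%.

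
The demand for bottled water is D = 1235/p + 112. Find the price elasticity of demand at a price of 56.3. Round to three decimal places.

-0.164

At p = 56.3, D = 133.9361.
dD/dp = −1235/p² = −0.3896.
Point elasticity E = (dD/dp)·(p/D) = -0.3896 × 56.3/133.9361 ≈ -0.164.
|E| < 1, so demand is inelastic at this price.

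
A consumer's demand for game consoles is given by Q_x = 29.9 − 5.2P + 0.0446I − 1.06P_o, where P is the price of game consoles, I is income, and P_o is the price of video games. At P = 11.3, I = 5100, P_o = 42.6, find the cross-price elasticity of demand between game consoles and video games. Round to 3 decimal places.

Evaluating quantity at (P, I, P_o) gives Q_x = 29.9 − 5.2(11.3) + 0.0446(5100) − 1.06(42.6) = 29.9 − 58.76 + 227.46 − 45.156 = 153.444.
∂Q_x/∂P_o = −1.06, so E_xy = -1.06·(42.6/153.444) ≈ -0.294.
E_xy < 0: the goods are complements.

-0.294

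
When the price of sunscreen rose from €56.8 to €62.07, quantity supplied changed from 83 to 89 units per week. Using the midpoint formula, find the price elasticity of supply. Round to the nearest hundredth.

0.79

%Δq = (89 − 83)/[(83 + 89)/2] = 6/86 ≈ 0.0698.
%Δp = (62.07 − 56.8)/[(56.8 + 62.07)/2] = 5.27/59.435 ≈ 0.0887.
Arc elasticity E = %Δq/%Δp ≈ 0.0698/0.0887 ≈ 0.79.
|E| < 1: supply is inelastic over this range.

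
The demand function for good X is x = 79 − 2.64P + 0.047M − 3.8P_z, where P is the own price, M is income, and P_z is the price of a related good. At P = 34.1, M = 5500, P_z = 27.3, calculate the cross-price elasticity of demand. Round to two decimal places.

-0.72

First evaluate x: 79 − 2.64(34.1) + 0.047(5500) − 3.8(27.3) = 79 − 90.024 + 258.5 − 103.74 = 143.736.
∂x/∂P_z = −3.8, so E_xy = -3.8·(27.3/143.736) ≈ -0.72.
E_xy < 0: the goods are complements.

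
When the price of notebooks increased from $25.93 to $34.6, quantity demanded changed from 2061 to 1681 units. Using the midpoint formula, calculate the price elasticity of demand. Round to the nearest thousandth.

%ΔQ = (1681 − 2061)/[(2061 + 1681)/2] = -380/1871 ≈ -0.2031.
%ΔP = (34.6 − 25.93)/[(25.93 + 34.6)/2] = 8.67/30.265 ≈ 0.2865.
Arc elasticity E = %ΔQ/%ΔP ≈ -0.2031/0.2865 ≈ -0.709.
|E| < 1: demand is inelastic over this range.

-0.709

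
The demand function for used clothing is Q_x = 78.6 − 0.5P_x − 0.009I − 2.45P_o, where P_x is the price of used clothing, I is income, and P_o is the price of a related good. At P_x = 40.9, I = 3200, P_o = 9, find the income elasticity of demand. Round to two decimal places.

-3.95

Evaluating quantity at (P_x, I, P_o) gives Q_x = 78.6 − 0.5(40.9) − 0.009(3200) − 2.45(9) = 78.6 − 20.45 − 28.8 − 22.05 = 7.3.
∂Q_x/∂I = −0.009, so E_I = -0.009·(3200/7.3) ≈ -3.95.
E_I < 0: inferior good.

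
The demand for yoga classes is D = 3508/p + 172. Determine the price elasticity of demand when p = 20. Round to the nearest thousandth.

At p = 20, D = 347.4.
dD/dp = −3508/p² = −8.77.
Point elasticity E = (dD/dp)·(p/D) = -8.77 × 20/347.4 ≈ -0.505.
|E| < 1, so demand is inelastic at this price.

-0.505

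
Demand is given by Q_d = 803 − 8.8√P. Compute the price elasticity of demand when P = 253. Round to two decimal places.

-0.11

At P = 253, Q_d = 663.0274.
dQ_d/dP = −8.8/(2√P) = −8.8/(2·15.906).
Point elasticity E = (dQ_d/dP)·(P/Q_d) = -0.2766 × 253/663.0274 ≈ -0.11.
|E| < 1, so demand is inelastic at this price.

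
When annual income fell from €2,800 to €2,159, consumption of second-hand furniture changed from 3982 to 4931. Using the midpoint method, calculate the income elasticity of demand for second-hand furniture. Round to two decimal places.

%ΔQ = (4931 − 3982)/[(3982+4931)/2] = 949/4456.5 ≈ 0.2129.
%ΔM = (2,159 − 2,800)/[(2,800+2,159)/2] = -641/2479.5 ≈ -0.2585.
E_I = %ΔQ/%ΔM ≈ -0.82.
E_I < 0: inferior good.

-0.82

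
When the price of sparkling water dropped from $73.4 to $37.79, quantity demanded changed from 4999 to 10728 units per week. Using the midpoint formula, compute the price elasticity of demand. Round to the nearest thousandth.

%ΔQ = (10728 − 4999)/[(4999 + 10728)/2] = 5729/7863.5 ≈ 0.7286.
%Δp = (37.79 − 73.4)/[(73.4 + 37.79)/2] = -35.61/55.595 ≈ -0.6405.
Arc elasticity E = %ΔQ/%Δp ≈ 0.7286/-0.6405 ≈ -1.137.
|E| > 1: demand is elastic over this range.

-1.137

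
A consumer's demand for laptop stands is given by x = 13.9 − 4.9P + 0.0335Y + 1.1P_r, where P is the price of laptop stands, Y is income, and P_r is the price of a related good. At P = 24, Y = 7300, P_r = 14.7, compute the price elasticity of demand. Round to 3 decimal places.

-0.749

Evaluating quantity at (P, Y, P_r) gives x = 13.9 − 4.9(24) + 0.0335(7300) + 1.1(14.7) = 13.9 − 117.6 + 244.55 + 16.17 = 157.02.
∂x/∂P = −4.9, so E_p = (−4.9)·(24/157.02) ≈ -0.749.
|E_p| < 1: demand is inelastic.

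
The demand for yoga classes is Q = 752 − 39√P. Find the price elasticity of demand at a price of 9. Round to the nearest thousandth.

-0.092

At P = 9, Q = 635.
dQ/dP = −39/(2√P) = −39/(2·3).
Point elasticity E = (dQ/dP)·(P/Q) = -6.5 × 9/635 ≈ -0.092.
|E| < 1, so demand is inelastic at this price.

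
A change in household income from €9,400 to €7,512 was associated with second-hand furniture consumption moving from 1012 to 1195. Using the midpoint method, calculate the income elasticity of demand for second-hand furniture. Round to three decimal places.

-0.743

%ΔQ = (1195 − 1012)/[(1012+1195)/2] = 183/1103.5 ≈ 0.1658.
%ΔI = (7,512 − 9,400)/[(9,400+7,512)/2] = -1888/8456 ≈ -0.2233.
E_I = %ΔQ/%ΔI ≈ -0.743.
E_I < 0: inferior good.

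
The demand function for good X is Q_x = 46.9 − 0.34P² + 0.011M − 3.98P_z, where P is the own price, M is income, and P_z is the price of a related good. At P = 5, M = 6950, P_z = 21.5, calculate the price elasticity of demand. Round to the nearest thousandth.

First evaluate Q_x: 46.9 − 0.34(5)² + 0.011(6950) − 3.98(21.5) = 46.9 − 8.5 + 76.45 − 85.57 = 29.28.
∂Q_x/∂P = −2·0.34·P = -3.4, so E_p = -3.4·(5/29.28) ≈ -0.581.
|E_p| < 1: demand is inelastic.

-0.581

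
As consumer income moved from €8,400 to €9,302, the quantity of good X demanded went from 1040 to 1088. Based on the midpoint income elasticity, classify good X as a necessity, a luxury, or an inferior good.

%ΔQ = (1088 − 1040)/[(1040+1088)/2] = 48/1064 ≈ 0.0451.
%ΔM = (9,302 − 8,400)/[(8,400+9,302)/2] = 902/8851 ≈ 0.1019.
E_I = %ΔQ/%ΔM ≈ 0.443.
E_I ∈ (0,1): normal good (necessity).

necessity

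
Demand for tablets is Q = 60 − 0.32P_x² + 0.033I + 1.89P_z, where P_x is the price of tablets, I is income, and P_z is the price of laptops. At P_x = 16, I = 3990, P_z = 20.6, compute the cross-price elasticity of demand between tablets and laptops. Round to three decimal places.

Substituting, Q = 60 − 0.32(16)² + 0.033(3990) + 1.89(20.6) = 60 − 81.92 + 131.67 + 38.934 = 148.684.
∂Q/∂P_z = +1.89, so E_xy = 1.89·(20.6/148.684) ≈ 0.262.
E_xy > 0: the goods are substitutes.

0.262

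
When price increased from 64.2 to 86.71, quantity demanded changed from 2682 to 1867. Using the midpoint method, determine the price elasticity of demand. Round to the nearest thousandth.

%ΔQ = (1867 − 2682)/[(2682 + 1867)/2] = -815/2274.5 ≈ -0.3583.
%Δp = (86.71 − 64.2)/[(64.2 + 86.71)/2] = 22.51/75.455 ≈ 0.2983.
Arc elasticity E = %ΔQ/%Δp ≈ -0.3583/0.2983 ≈ -1.201.
|E| > 1: demand is elastic over this range.

-1.201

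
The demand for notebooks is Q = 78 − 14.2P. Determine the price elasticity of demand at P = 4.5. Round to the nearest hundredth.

-4.53

At P = 4.5, Q = 14.1.
dQ/dP = −14.2.
Point elasticity E = (dQ/dP)·(P/Q) = -14.2 × 4.5/14.1 ≈ -4.53.
|E| > 1, so demand is elastic at this price.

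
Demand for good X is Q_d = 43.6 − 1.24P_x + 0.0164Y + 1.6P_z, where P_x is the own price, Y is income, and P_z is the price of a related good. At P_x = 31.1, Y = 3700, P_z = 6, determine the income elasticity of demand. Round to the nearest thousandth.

Evaluating quantity at (P_x, Y, P_z) gives Q_d = 43.6 − 1.24(31.1) + 0.0164(3700) + 1.6(6) = 43.6 − 38.564 + 60.68 + 9.6 = 75.316.
∂Q_d/∂Y = +0.0164, so E_I = 0.0164·(3700/75.316) ≈ 0.806.
E_I ∈ (0,1): normal good (necessity).

0.806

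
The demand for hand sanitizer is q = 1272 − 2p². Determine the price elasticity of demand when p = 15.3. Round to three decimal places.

-1.165

At p = 15.3, q = 803.82.
dq/dp = −2·2·p = −61.2.
Point elasticity E = (dq/dp)·(p/q) = -61.2 × 15.3/803.82 ≈ -1.165.
|E| > 1, so demand is elastic at this price.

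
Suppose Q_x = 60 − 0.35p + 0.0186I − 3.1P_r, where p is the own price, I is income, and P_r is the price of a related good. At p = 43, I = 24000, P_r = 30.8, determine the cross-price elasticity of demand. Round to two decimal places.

-0.24

At the given point, Q_x = 60 − 0.35(43) + 0.0186(24000) − 3.1(30.8) = 60 − 15.05 + 446.4 − 95.48 = 395.87.
∂Q_x/∂P_r = −3.1, so E_xy = -3.1·(30.8/395.87) ≈ -0.24.
E_xy < 0: the goods are complements.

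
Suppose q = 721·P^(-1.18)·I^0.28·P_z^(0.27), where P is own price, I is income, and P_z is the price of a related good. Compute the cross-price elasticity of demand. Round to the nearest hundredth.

For a Cobb–Douglas (constant-elasticity) form q = A·P_z^α·…, the elasticity with respect to P_z equals the exponent α at every point.
Here the exponent on P_z is 0.27, so the cross-price elasticity of demand is 0.27.

0.27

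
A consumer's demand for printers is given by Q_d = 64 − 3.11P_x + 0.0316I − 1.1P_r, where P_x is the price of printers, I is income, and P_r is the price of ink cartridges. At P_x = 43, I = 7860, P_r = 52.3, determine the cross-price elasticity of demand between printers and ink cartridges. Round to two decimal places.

-0.47

Q_d = 64 − 3.11(43) + 0.0316(7860) − 1.1(52.3) = 64 − 133.73 + 248.376 − 57.53 = 121.116.
∂Q_d/∂P_r = −1.1, so E_xy = -1.1·(52.3/121.116) ≈ -0.47.
E_xy < 0: the goods are complements.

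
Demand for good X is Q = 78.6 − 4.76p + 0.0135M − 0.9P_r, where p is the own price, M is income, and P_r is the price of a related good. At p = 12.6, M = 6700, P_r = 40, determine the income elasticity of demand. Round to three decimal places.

1.238

Q = 78.6 − 4.76(12.6) + 0.0135(6700) − 0.9(40) = 78.6 − 59.976 + 90.45 − 36 = 73.074.
∂Q/∂M = +0.0135, so E_I = 0.0135·(6700/73.074) ≈ 1.238.
E_I > 1: normal good (luxury).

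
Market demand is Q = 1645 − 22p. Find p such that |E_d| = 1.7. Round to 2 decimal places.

47.08

Set −bp/(a − bp) = −1.7 ⇒ bp = 1.7(a − bp) ⇒ bp(1+1.7) = 1.7·a.
p = 1.7·1645/(22·2.7) ≈ 47.08.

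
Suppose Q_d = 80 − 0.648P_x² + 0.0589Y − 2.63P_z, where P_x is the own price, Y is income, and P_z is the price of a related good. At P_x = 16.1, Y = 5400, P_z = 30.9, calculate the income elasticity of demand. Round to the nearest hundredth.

At the given point, Q_d = 80 − 0.648(16.1)² + 0.0589(5400) − 2.63(30.9) = 80 − 167.9681 + 318.06 − 81.267 = 148.8249.
∂Q_d/∂Y = +0.0589, so E_I = 0.0589·(5400/148.8249) ≈ 2.14.
E_I > 1: normal good (luxury).

2.14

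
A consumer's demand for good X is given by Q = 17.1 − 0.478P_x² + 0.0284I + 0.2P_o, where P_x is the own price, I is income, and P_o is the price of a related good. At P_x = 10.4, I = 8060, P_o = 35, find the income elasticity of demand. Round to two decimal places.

1.14

First evaluate Q: 17.1 − 0.478(10.4)² + 0.0284(8060) + 0.2(35) = 17.1 − 51.7005 + 228.904 + 7 = 201.3035.
∂Q/∂I = +0.0284, so E_I = 0.0284·(8060/201.3035) ≈ 1.14.
E_I > 1: normal good (luxury).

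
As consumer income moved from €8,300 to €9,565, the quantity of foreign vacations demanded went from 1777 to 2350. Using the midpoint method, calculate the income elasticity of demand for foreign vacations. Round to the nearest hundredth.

1.96

%ΔQ = (2350 − 1777)/[(1777+2350)/2] = 573/2063.5 ≈ 0.2777.
%ΔI = (9,565 − 8,300)/[(8,300+9,565)/2] = 1265/8932.5 ≈ 0.1416.
E_I = %ΔQ/%ΔI ≈ 1.96.
E_I > 1: normal good (luxury).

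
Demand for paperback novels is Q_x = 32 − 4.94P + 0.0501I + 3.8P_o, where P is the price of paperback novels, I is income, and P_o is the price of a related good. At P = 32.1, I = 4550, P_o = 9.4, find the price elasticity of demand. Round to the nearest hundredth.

-1.16

Evaluating quantity at (P, I, P_o) gives Q_x = 32 − 4.94(32.1) + 0.0501(4550) + 3.8(9.4) = 32 − 158.574 + 227.955 + 35.72 = 137.101.
∂Q_x/∂P = −4.94, so E_p = (−4.94)·(32.1/137.101) ≈ -1.16.
|E_p| > 1: demand is elastic.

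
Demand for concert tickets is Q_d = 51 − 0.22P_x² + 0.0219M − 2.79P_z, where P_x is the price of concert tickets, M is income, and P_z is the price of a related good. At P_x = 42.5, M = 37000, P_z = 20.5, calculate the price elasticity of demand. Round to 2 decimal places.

Q_d = 51 − 0.22(42.5)² + 0.0219(37000) − 2.79(20.5) = 51 − 397.375 + 810.3 − 57.195 = 406.73.
∂Q_d/∂P_x = −2·0.22·P_x = -18.7, so E_p = -18.7·(42.5/406.73) ≈ -1.95.
|E_p| > 1: demand is elastic.

-1.95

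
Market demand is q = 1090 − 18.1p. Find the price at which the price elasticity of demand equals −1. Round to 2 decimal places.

For linear demand q = a − bp, E = −bp/(a − bp). |E| = 1 ⇒ bp = a − bp ⇒ p = a/(2b).
p = 1090/(2·18.1) ≈ 30.11.

30.11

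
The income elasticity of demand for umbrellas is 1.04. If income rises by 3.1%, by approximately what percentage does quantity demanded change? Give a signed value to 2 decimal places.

%ΔQ ≈ E × %ΔI = (1.04) × (3.1%) ≈ 3.22%.

3.22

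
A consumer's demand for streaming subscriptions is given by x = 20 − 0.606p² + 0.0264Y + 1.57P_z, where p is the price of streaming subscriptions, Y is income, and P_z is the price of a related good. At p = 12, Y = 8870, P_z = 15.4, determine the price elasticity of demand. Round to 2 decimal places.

-0.91

At the given point, x = 20 − 0.606(12)² + 0.0264(8870) + 1.57(15.4) = 20 − 87.264 + 234.168 + 24.178 = 191.082.
∂x/∂p = −2·0.606·p = -14.544, so E_p = -14.544·(12/191.082) ≈ -0.91.
|E_p| < 1: demand is inelastic.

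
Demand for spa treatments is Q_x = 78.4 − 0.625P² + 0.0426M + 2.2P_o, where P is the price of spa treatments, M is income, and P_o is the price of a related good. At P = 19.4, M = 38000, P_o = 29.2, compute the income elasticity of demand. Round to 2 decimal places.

1.06

At the given point, Q_x = 78.4 − 0.625(19.4)² + 0.0426(38000) + 2.2(29.2) = 78.4 − 235.225 + 1618.8 + 64.24 = 1526.215.
∂Q_x/∂M = +0.0426, so E_I = 0.0426·(38000/1526.215) ≈ 1.06.
E_I > 1: normal good (luxury).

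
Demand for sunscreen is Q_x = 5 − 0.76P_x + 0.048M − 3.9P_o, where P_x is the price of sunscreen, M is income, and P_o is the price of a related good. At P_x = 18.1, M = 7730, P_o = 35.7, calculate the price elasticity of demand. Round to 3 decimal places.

Evaluating quantity at (P_x, M, P_o) gives Q_x = 5 − 0.76(18.1) + 0.048(7730) − 3.9(35.7) = 5 − 13.756 + 371.04 − 139.23 = 223.054.
∂Q_x/∂P_x = −0.76, so E_p = (−0.76)·(18.1/223.054) ≈ -0.062.
|E_p| < 1: demand is inelastic.

-0.062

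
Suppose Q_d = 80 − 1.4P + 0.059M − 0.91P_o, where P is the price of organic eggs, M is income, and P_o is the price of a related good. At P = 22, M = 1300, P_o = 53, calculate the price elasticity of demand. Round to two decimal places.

-0.40

Evaluating quantity at (P, M, P_o) gives Q_d = 80 − 1.4(22) + 0.059(1300) − 0.91(53) = 80 − 30.8 + 76.7 − 48.23 = 77.67.
∂Q_d/∂P = −1.4, so E_p = (−1.4)·(22/77.67) ≈ -0.40.
|E_p| < 1: demand is inelastic.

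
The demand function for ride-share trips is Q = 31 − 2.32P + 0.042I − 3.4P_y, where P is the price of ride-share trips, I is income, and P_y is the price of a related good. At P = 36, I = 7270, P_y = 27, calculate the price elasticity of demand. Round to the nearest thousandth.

-0.519

Substituting, Q = 31 − 2.32(36) + 0.042(7270) − 3.4(27) = 31 − 83.52 + 305.34 − 91.8 = 161.02.
∂Q/∂P = −2.32, so E_p = (−2.32)·(36/161.02) ≈ -0.519.
|E_p| < 1: demand is inelastic.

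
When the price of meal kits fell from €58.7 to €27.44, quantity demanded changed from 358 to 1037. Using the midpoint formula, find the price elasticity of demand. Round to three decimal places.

%ΔQ = (1037 − 358)/[(358 + 1037)/2] = 679/697.5 ≈ 0.9735.
%ΔP = (27.44 − 58.7)/[(58.7 + 27.44)/2] = -31.26/43.07 ≈ -0.7258.
Arc elasticity E = %ΔQ/%ΔP ≈ 0.9735/-0.7258 ≈ -1.341.
|E| > 1: demand is elastic over this range.

-1.341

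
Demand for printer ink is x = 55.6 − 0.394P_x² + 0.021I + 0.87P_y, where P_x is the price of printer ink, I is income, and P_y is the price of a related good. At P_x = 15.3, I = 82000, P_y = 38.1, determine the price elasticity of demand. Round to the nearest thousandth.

-0.107

At the given point, x = 55.6 − 0.394(15.3)² + 0.021(82000) + 0.87(38.1) = 55.6 − 92.2315 + 1722 + 33.147 = 1718.5155.
∂x/∂P_x = −2·0.394·P_x = -12.0564, so E_p = -12.0564·(15.3/1718.5155) ≈ -0.107.
|E_p| < 1: demand is inelastic.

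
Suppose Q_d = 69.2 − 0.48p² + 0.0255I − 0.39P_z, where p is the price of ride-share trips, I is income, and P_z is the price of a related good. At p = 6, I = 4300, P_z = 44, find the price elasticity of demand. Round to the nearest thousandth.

First evaluate Q_d: 69.2 − 0.48(6)² + 0.0255(4300) − 0.39(44) = 69.2 − 17.28 + 109.65 − 17.16 = 144.41.
∂Q_d/∂p = −2·0.48·p = -5.76, so E_p = -5.76·(6/144.41) ≈ -0.239.
|E_p| < 1: demand is inelastic.

-0.239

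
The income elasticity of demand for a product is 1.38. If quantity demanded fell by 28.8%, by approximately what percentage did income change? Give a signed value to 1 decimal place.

-20.9

%ΔQ ≈ E × %ΔI ⇒ %ΔI = %ΔQ / E = (-28.8%)/(1.38) ≈ -20.9%.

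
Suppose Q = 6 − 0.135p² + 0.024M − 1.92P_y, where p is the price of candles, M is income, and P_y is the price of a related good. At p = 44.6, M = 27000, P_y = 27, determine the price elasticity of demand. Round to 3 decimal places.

-1.610

Evaluating quantity at (p, M, P_y) gives Q = 6 − 0.135(44.6)² + 0.024(27000) − 1.92(27) = 6 − 268.5366 + 648 − 51.84 = 333.6234.
∂Q/∂p = −2·0.135·p = -12.042, so E_p = -12.042·(44.6/333.6234) ≈ -1.610.
|E_p| > 1: demand is elastic.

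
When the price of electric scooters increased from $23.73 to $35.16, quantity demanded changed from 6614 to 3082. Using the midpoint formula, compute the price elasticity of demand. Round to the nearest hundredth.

%Δq = (3082 − 6614)/[(6614 + 3082)/2] = -3532/4848 ≈ -0.7285.
%Δp = (35.16 − 23.73)/[(23.73 + 35.16)/2] = 11.43/29.445 ≈ 0.3882.
Arc elasticity E = %Δq/%Δp ≈ -0.7285/0.3882 ≈ -1.88.
|E| > 1: demand is elastic over this range.

-1.88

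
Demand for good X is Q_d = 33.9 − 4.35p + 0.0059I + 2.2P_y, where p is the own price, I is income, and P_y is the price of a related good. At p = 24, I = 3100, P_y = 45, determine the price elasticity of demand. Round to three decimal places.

First evaluate Q_d: 33.9 − 4.35(24) + 0.0059(3100) + 2.2(45) = 33.9 − 104.4 + 18.29 + 99 = 46.79.
∂Q_d/∂p = −4.35, so E_p = (−4.35)·(24/46.79) ≈ -2.231.
|E_p| > 1: demand is elastic.

-2.231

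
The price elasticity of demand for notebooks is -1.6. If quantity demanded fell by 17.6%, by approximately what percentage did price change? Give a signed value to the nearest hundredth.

11.00

%ΔQ ≈ E × %ΔP ⇒ %ΔP = %ΔQ / E = (-17.6%)/(-1.6) = 11.00%.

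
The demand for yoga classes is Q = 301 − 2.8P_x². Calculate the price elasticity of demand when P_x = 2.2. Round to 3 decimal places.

-0.094

At P_x = 2.2, Q = 287.448.
dQ/dP_x = −2·2.8·P_x = −12.32.
Point elasticity E = (dQ/dP_x)·(P_x/Q) = -12.32 × 2.2/287.448 ≈ -0.094.
|E| < 1, so demand is inelastic at this price.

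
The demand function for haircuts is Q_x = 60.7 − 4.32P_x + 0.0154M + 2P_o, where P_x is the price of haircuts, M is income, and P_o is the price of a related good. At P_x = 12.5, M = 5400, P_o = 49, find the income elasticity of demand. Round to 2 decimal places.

Evaluating quantity at (P_x, M, P_o) gives Q_x = 60.7 − 4.32(12.5) + 0.0154(5400) + 2(49) = 60.7 − 54 + 83.16 + 98 = 187.86.
∂Q_x/∂M = +0.0154, so E_I = 0.0154·(5400/187.86) ≈ 0.44.
E_I ∈ (0,1): normal good (necessity).

0.44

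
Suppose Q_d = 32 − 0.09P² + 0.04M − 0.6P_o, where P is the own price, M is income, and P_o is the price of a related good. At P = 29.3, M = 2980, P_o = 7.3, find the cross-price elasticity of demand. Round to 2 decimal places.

Evaluating quantity at (P, M, P_o) gives Q_d = 32 − 0.09(29.3)² + 0.04(2980) − 0.6(7.3) = 32 − 77.2641 + 119.2 − 4.38 = 69.5559.
∂Q_d/∂P_o = −0.6, so E_xy = -0.6·(7.3/69.5559) ≈ -0.06.
E_xy < 0: the goods are complements.

-0.06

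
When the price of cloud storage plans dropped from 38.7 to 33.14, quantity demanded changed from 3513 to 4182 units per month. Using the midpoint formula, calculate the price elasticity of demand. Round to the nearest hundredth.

-1.12

%ΔQ = (4182 − 3513)/[(3513 + 4182)/2] = 669/3847.5 ≈ 0.1739.
%Δp = (33.14 − 38.7)/[(38.7 + 33.14)/2] = -5.56/35.92 ≈ -0.1548.
Arc elasticity E = %ΔQ/%Δp ≈ 0.1739/-0.1548 ≈ -1.12.
|E| > 1: demand is elastic over this range.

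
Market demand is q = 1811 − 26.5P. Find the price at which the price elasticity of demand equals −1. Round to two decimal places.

For linear demand q = a − bP, E = −bP/(a − bP). |E| = 1 ⇒ bP = a − bP ⇒ P = a/(2b).
P = 1811/(2·26.5) ≈ 34.17.

34.17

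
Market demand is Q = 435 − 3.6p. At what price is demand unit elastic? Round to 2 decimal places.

60.42

For linear demand Q = a − bp, E = −bp/(a − bp). |E| = 1 ⇒ bp = a − bp ⇒ p = a/(2b).
p = 435/(2·3.6) ≈ 60.42.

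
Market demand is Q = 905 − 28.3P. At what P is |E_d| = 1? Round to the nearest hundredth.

15.99

For linear demand Q = a − bP, E = −bP/(a − bP). |E| = 1 ⇒ bP = a − bP ⇒ P = a/(2b).
P = 905/(2·28.3) ≈ 15.99.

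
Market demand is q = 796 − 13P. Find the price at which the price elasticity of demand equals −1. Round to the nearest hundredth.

30.62

For linear demand q = a − bP, E = −bP/(a − bP). |E| = 1 ⇒ bP = a − bP ⇒ P = a/(2b).
P = 796/(2·13) ≈ 30.62.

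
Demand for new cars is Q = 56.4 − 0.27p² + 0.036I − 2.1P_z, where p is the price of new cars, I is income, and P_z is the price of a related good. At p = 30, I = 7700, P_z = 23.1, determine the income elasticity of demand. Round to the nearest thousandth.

6.586

Q = 56.4 − 0.27(30)² + 0.036(7700) − 2.1(23.1) = 56.4 − 243 + 277.2 − 48.51 = 42.09.
∂Q/∂I = +0.036, so E_I = 0.036·(7700/42.09) ≈ 6.586.
E_I > 1: normal good (luxury).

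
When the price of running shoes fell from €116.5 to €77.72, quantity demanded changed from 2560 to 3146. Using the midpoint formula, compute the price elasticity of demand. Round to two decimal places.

-0.51

%ΔQ = (3146 − 2560)/[(2560 + 3146)/2] = 586/2853 ≈ 0.2054.
%ΔP = (77.72 − 116.5)/[(116.5 + 77.72)/2] = -38.78/97.11 ≈ -0.3993.
Arc elasticity E = %ΔQ/%ΔP ≈ 0.2054/-0.3993 ≈ -0.51.
|E| < 1: demand is inelastic over this range.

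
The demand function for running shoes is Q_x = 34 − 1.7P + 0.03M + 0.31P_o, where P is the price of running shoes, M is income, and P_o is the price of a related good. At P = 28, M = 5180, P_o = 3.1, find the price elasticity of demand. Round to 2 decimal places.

Evaluating quantity at (P, M, P_o) gives Q_x = 34 − 1.7(28) + 0.03(5180) + 0.31(3.1) = 34 − 47.6 + 155.4 + 0.961 = 142.761.
∂Q_x/∂P = −1.7, so E_p = (−1.7)·(28/142.761) ≈ -0.33.
|E_p| < 1: demand is inelastic.

-0.33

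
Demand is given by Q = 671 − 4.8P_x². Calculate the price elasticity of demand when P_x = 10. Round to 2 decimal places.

At P_x = 10, Q = 191.
dQ/dP_x = −2·4.8·P_x = −96.
Point elasticity E = (dQ/dP_x)·(P_x/Q) = -96 × 10/191 ≈ -5.03.
|E| > 1, so demand is elastic at this price.

-5.03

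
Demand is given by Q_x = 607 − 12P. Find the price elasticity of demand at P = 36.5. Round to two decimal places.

At P = 36.5, Q_x = 169.
dQ_x/dP = −12.
Point elasticity E = (dQ_x/dP)·(P/Q_x) = -12 × 36.5/169 ≈ -2.59.
|E| > 1, so demand is elastic at this price.

-2.59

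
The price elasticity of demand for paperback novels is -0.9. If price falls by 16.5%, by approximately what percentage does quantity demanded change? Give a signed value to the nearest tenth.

%ΔQ ≈ E × %ΔP = (-0.9) × (-16.5%) ≈ 14.9%.

14.9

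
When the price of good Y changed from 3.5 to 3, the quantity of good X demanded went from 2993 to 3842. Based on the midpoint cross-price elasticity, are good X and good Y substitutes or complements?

%ΔQ_x = (3842 − 2993)/[(2993+3842)/2] = 849/3417.5 ≈ 0.2484.
%ΔP_y = (3 − 3.5)/[(3.5+3)/2] ≈ -0.1538.
E_xy = 0.2484/-0.1538 ≈ -1.615.
E_xy < 0, so the goods are complements.

complements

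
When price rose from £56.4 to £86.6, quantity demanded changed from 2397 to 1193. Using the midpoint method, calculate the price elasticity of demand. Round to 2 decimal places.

-1.59

%Δq = (1193 − 2397)/[(2397 + 1193)/2] = -1204/1795 ≈ -0.6708.
%ΔP = (86.6 − 56.4)/[(56.4 + 86.6)/2] = 30.2/71.5 ≈ 0.4224.
Arc elasticity E = %Δq/%ΔP ≈ -0.6708/0.4224 ≈ -1.59.
|E| > 1: demand is elastic over this range.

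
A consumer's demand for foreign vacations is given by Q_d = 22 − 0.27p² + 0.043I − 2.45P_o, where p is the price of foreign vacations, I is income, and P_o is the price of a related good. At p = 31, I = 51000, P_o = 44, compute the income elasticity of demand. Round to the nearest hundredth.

Evaluating quantity at (p, I, P_o) gives Q_d = 22 − 0.27(31)² + 0.043(51000) − 2.45(44) = 22 − 259.47 + 2193 − 107.8 = 1847.73.
∂Q_d/∂I = +0.043, so E_I = 0.043·(51000/1847.73) ≈ 1.19.
E_I > 1: normal good (luxury).

1.19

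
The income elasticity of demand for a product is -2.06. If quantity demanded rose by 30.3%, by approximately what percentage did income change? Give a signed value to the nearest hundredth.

%ΔQ ≈ E × %ΔI ⇒ %ΔI = %ΔQ / E = (30.3%)/(-2.06) ≈ -14.71%.

-14.71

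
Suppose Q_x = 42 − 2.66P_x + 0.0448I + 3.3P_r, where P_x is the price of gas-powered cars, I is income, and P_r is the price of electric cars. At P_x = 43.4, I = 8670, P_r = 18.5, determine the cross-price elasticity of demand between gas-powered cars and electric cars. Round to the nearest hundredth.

0.16

At the given point, Q_x = 42 − 2.66(43.4) + 0.0448(8670) + 3.3(18.5) = 42 − 115.444 + 388.416 + 61.05 = 376.022.
∂Q_x/∂P_r = +3.3, so E_xy = 3.3·(18.5/376.022) ≈ 0.16.
E_xy > 0: the goods are substitutes.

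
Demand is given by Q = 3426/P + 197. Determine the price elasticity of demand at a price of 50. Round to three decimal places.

-0.258

At P = 50, Q = 265.52.
dQ/dP = −3426/P² = −1.3704.
Point elasticity E = (dQ/dP)·(P/Q) = -1.3704 × 50/265.52 ≈ -0.258.
|E| < 1, so demand is inelastic at this price.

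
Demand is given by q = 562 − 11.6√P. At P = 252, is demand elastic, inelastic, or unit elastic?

At P = 252, q = 377.8557.
dq/dP = −11.6/(2√P) = −11.6/(2·15.8745).
Point elasticity E = (dq/dP)·(P/q) = -0.3654 × 252/377.8557 ≈ -0.244.
|E| ≈ 0.244 < 1, so demand is inelastic.

inelastic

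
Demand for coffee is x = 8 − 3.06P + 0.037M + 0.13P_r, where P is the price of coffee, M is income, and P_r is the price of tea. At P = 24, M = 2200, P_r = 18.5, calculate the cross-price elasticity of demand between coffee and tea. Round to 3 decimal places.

Substituting, x = 8 − 3.06(24) + 0.037(2200) + 0.13(18.5) = 8 − 73.44 + 81.4 + 2.405 = 18.365.
∂x/∂P_r = +0.13, so E_xy = 0.13·(18.5/18.365) ≈ 0.131.
E_xy > 0: the goods are substitutes.

0.131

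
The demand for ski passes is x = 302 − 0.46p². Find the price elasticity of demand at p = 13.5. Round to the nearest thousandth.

-0.769

At p = 13.5, x = 218.165.
dx/dp = −2·0.46·p = −12.42.
Point elasticity E = (dx/dp)·(p/x) = -12.42 × 13.5/218.165 ≈ -0.769.
|E| < 1, so demand is inelastic at this price.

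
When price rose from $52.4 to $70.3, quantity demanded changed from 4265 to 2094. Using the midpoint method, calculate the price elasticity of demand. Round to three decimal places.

-2.340

%Δq = (2094 − 4265)/[(4265 + 2094)/2] = -2171/3179.5 ≈ -0.6828.
%ΔP = (70.3 − 52.4)/[(52.4 + 70.3)/2] = 17.9/61.35 ≈ 0.2918.
Arc elasticity E = %Δq/%ΔP ≈ -0.6828/0.2918 ≈ -2.340.
|E| > 1: demand is elastic over this range.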